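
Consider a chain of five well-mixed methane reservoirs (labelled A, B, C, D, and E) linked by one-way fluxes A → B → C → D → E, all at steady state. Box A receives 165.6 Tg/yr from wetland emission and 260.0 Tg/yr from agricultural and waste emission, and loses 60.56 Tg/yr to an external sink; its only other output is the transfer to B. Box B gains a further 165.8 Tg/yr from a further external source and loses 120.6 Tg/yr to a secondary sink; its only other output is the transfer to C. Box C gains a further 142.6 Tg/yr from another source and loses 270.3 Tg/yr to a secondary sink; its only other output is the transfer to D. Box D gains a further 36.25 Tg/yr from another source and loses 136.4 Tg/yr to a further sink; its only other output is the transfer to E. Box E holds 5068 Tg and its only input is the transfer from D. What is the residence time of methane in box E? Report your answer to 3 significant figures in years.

27.8 yr

Box A: F(A→B) = (165.6 + 260.0) − 60.56 = 365.04 Tg/yr.
Box B: F(B→C) = (365.04 + 165.8) − 120.6 = 410.24 Tg/yr.
Box C: F(C→D) = (410.24 + 142.6) − 270.3 = 282.54 Tg/yr.
Box D: F(D→E) = (282.54 + 36.25) − 136.4 = 182.39 Tg/yr.
Box E throughput = its input = 182.39 Tg/yr; τ = 5068 / 182.39 = 27.79 yr.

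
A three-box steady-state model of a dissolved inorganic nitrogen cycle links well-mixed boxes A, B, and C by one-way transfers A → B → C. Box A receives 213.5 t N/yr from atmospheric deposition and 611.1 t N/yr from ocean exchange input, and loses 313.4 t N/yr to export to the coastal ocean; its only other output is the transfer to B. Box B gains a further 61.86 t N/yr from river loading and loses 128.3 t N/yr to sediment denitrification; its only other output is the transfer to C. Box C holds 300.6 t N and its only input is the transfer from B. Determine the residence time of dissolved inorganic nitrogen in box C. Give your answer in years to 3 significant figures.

0.676 yr

Box A: F(A→B) = (213.5 + 611.1) − 313.4 = 511.20 t N/yr.
Box B: F(B→C) = (511.20 + 61.86) − 128.3 = 444.76 t N/yr.
Box C throughput = its input = 444.76 t N/yr; τ = 300.6 / 444.76 = 0.6759 yr.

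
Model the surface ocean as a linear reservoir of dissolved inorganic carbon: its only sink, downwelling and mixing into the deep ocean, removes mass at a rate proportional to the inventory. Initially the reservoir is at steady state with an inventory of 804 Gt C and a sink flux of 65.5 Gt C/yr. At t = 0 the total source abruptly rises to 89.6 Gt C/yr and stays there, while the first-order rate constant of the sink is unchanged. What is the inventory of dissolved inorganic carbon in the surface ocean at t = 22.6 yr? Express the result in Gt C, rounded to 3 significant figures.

The sink rate constant is k = F₀/M₀ = 65.5/804 = 0.08147 yr⁻¹.
Solving dM/dt = F₁ − kM with M(0) = M₀ gives M(t) = F₁/k + (M₀ − F₁/k)·e^(−kt).
F₁/k = 89.6/0.08147 = 1099.8 Gt C; kt = 0.08147 × 22.6 = 1.841, e^(−kt) = 0.1586.
M(22.6) = 1099.8 + (804 − 1099.8) × 0.1586 = 1099.8 − 46.93 = 1052.9 Gt C.

1050 Gt C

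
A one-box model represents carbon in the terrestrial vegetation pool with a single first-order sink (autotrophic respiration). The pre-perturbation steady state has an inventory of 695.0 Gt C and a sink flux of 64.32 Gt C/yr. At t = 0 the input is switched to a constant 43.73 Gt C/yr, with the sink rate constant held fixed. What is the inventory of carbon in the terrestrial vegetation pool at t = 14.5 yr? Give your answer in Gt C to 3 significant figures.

The sink rate constant is k = F₀/M₀ = 64.32/695.0 = 0.09255 yr⁻¹.
Solving dM/dt = F₁ − kM with M(0) = M₀ gives M(t) = F₁/k + (M₀ − F₁/k)·e^(−kt).
F₁/k = 43.73/0.09255 = 472.52 Gt C; kt = 0.09255 × 14.5 = 1.342, e^(−kt) = 0.2613.
M(14.5) = 472.52 + (695.0 − 472.52) × 0.2613 = 472.52 + 58.14 = 530.66 Gt C.

531 Gt C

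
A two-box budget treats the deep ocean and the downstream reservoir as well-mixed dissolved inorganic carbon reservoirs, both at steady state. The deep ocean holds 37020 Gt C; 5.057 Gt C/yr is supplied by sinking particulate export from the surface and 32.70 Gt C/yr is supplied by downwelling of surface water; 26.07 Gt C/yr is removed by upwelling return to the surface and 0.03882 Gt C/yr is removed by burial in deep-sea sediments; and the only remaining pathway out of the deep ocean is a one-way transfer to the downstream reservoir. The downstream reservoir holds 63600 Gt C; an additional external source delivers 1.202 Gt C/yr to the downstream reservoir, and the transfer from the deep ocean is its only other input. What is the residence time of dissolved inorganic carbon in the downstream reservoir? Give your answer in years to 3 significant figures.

4950 yr

Balance the deep ocean: ΣF_in = 5.057 + 32.70 = 37.757 Gt C/yr.
Transfer to the downstream reservoir = ΣF_in − (26.07 + 0.03882) = 11.648 Gt C/yr.
Total input to the downstream reservoir = 11.648 + 1.202 = 12.850 Gt C/yr; at steady state this equals its total output.
τ = M / F = 63600 / 12.850 = 4949 yr.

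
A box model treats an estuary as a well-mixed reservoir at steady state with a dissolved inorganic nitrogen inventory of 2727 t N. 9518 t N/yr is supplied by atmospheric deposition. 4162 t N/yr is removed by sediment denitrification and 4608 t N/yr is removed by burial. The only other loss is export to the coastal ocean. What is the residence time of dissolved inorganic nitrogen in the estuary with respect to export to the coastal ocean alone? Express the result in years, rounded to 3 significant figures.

3.65 yr

At steady state ΣF_in = ΣF_out.
ΣF_in = 9518.0 t N/yr.
Export to the coastal ocean flux = ΣF_in − (4162 + 4608) = 9518.0 − 8770 = 748.0 t N/yr.
τ = M / F = 2727 / 748.0 = 3.646 yr.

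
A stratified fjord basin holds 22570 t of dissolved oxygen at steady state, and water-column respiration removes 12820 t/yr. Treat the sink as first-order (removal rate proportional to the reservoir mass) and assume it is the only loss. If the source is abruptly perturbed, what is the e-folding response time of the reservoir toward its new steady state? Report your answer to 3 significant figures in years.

1.76 yr

For a linear reservoir the response time equals the residence time τ = M/F.
τ = 22570 / 12820 = 1.761 yr.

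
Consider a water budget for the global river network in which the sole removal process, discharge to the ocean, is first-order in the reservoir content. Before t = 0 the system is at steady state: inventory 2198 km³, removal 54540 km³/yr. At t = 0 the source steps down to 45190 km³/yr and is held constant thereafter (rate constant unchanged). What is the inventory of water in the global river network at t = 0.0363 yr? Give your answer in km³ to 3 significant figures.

The sink rate constant is k = F₀/M₀ = 54540/2198 = 24.81 yr⁻¹.
Solving dM/dt = F₁ − kM with M(0) = M₀ gives M(t) = F₁/k + (M₀ − F₁/k)·e^(−kt).
F₁/k = 45190/24.81 = 1821.2 km³; kt = 24.81 × 0.0363 = 0.9007, e^(−kt) = 0.4063.
M(0.0363) = 1821.2 + (2198 − 1821.2) × 0.4063 = 1821.2 + 153.1 = 1974.3 km³.

1970 km³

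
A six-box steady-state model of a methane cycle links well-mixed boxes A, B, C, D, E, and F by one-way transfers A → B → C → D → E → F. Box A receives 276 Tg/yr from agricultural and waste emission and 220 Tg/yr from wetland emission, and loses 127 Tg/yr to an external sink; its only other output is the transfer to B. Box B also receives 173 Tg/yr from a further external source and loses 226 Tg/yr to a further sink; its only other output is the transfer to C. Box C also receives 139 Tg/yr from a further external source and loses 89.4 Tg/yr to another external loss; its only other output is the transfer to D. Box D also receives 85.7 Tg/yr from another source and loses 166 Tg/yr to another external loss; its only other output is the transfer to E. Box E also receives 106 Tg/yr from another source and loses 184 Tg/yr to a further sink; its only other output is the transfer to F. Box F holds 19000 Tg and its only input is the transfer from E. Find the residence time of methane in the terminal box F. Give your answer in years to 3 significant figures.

Box A: F(A→B) = (276 + 220) − 127 = 369.00 Tg/yr.
Box B: F(B→C) = (369.00 + 173) − 226 = 316.00 Tg/yr.
Box C: F(C→D) = (316.00 + 139) − 89.4 = 365.60 Tg/yr.
Box D: F(D→E) = (365.60 + 85.7) − 166 = 285.30 Tg/yr.
Box E: F(E→F) = (285.30 + 106) − 184 = 207.30 Tg/yr.
Box F throughput = its input = 207.30 Tg/yr; τ = 19000 / 207.30 = 91.65 yr.

91.7 yr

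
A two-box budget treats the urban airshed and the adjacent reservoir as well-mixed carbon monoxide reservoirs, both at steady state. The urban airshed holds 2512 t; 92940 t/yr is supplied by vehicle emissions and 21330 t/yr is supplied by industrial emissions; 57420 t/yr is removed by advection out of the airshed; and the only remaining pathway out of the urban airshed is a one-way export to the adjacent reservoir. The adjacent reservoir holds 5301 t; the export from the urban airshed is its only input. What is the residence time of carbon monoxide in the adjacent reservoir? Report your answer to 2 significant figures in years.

0.093 yr

Balance the urban airshed: ΣF_in = 92940 + 21330 = 114270 t/yr.
Export to the adjacent reservoir = ΣF_in − (57420) = 56850 t/yr.
At steady state the output of the adjacent reservoir equals its input, 56850 t/yr.
τ = M / F = 5301 / 56850 = 0.09325 yr.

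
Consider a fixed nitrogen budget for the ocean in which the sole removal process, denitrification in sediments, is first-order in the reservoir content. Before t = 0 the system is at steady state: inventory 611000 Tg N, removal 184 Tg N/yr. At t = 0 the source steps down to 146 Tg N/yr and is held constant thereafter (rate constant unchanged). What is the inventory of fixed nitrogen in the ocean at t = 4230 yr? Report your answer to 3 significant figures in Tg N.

520000 Tg N

The sink rate constant is k = F₀/M₀ = 184/611000 = 0.0003011 yr⁻¹.
Solving dM/dt = F₁ − kM with M(0) = M₀ gives M(t) = F₁/k + (M₀ − F₁/k)·e^(−kt).
F₁/k = 146/0.0003011 = 484820 Tg N; kt = 0.0003011 × 4230 = 1.274, e^(−kt) = 0.2798.
M(4230) = 484820 + (611000 − 484820) × 0.2798 = 484820 + 35300 = 520120 Tg N.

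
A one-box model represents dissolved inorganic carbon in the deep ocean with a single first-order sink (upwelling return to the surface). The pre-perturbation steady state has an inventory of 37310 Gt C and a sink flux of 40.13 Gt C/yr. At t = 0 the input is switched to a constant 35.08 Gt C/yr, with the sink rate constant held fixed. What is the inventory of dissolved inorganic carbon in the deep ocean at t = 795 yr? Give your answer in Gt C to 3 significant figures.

34600 Gt C

The sink rate constant is k = F₀/M₀ = 40.13/37310 = 0.001076 yr⁻¹.
Solving dM/dt = F₁ − kM with M(0) = M₀ gives M(t) = F₁/k + (M₀ − F₁/k)·e^(−kt).
F₁/k = 35.08/0.001076 = 32615 Gt C; kt = 0.001076 × 795 = 0.8551, e^(−kt) = 0.4252.
M(795) = 32615 + (37310 − 32615) × 0.4252 = 32615 + 1997 = 34611 Gt C.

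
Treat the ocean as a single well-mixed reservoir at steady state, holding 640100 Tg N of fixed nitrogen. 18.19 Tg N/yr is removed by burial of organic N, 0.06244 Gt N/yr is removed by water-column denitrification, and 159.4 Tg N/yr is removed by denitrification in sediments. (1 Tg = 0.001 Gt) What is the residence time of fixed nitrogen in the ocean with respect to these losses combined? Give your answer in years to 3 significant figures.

Convert the water-column denitrification flux: 0.06244 Gt N/yr = 62.44 Tg N/yr.
Total removal = 18.19 + 62.44 + 159.4 = 240.03 Tg N/yr.
τ = M / ΣF_out = 640100 / 240.03 = 2667 yr.

2670 yr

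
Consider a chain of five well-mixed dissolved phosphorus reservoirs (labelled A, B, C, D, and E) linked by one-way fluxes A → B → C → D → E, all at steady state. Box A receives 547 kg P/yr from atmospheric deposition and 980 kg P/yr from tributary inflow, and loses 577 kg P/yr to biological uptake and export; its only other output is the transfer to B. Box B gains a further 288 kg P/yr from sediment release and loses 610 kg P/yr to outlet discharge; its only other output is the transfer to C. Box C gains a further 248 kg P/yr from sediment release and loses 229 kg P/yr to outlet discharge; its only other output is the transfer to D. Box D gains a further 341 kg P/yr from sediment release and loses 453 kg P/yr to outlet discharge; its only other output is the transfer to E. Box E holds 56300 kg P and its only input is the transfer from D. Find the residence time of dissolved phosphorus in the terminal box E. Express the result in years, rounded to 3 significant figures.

Box A: F(A→B) = (547 + 980) − 577 = 950.00 kg P/yr.
Box B: F(B→C) = (950.00 + 288) − 610 = 628.00 kg P/yr.
Box C: F(C→D) = (628.00 + 248) − 229 = 647.00 kg P/yr.
Box D: F(D→E) = (647.00 + 341) − 453 = 535.00 kg P/yr.
Box E throughput = its input = 535.00 kg P/yr; τ = 56300 / 535.00 = 105.2 yr.

105 yr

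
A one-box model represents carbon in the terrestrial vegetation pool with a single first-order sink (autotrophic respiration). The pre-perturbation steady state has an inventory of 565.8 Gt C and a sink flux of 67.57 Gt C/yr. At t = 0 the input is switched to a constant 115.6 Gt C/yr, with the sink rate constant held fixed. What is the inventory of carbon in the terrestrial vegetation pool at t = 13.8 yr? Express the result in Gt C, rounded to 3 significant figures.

Residence time τ = M₀/F₀ = 8.374 yr. The eventual steady state is M_∞ = M₀·(F₁/F₀) = 565.8 × 115.6/67.57 = 967.98 Gt C.
The anomaly ΔM(t) = M(t) − M_∞ decays as ΔM₀·e^(−t/τ) with ΔM₀ = 565.8 − 967.98 = −402.2 Gt C.
At t = 13.8 yr, e^(−t/τ) = e^(−1.648) = 0.1924, so ΔM = −77.39 Gt C and M = 967.98 − 77.39 = 890.59 Gt C.

891 Gt C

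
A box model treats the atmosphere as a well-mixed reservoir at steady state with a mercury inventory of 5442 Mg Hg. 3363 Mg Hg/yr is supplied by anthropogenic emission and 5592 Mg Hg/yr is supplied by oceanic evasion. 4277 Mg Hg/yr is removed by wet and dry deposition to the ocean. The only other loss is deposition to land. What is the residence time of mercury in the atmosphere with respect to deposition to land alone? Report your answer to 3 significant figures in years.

1.16 yr

At steady state ΣF_in = ΣF_out.
ΣF_in = 3363 + 5592 = 8955.0 Mg Hg/yr.
Deposition to land flux = ΣF_in − (4277) = 8955.0 − 4277 = 4678 Mg Hg/yr.
τ = M / F = 5442 / 4678 = 1.163 yr.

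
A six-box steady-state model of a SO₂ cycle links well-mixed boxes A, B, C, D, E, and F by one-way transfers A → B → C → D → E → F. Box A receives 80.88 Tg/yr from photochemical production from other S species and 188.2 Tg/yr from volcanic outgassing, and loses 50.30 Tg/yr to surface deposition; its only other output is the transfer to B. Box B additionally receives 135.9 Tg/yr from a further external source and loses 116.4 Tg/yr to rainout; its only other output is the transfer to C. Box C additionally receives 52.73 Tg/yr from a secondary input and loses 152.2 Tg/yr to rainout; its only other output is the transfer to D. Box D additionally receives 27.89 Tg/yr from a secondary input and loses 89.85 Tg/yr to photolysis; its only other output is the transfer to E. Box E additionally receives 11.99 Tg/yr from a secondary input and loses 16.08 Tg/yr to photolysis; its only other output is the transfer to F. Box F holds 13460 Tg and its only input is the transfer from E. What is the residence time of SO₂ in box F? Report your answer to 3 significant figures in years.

Box A: F(A→B) = (80.88 + 188.2) − 50.30 = 218.78 Tg/yr.
Box B: F(B→C) = (218.78 + 135.9) − 116.4 = 238.28 Tg/yr.
Box C: F(C→D) = (238.28 + 52.73) − 152.2 = 138.81 Tg/yr.
Box D: F(D→E) = (138.81 + 27.89) − 89.85 = 76.850 Tg/yr.
Box E: F(E→F) = (76.850 + 11.99) − 16.08 = 72.760 Tg/yr.
Box F throughput = its input = 72.760 Tg/yr; τ = 13460 / 72.760 = 185.0 yr.

185 yr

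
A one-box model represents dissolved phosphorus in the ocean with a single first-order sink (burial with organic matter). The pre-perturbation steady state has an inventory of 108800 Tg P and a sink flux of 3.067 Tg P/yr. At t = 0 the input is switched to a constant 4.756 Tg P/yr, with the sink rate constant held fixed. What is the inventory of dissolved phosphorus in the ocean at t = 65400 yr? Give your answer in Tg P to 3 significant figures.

The sink rate constant is k = F₀/M₀ = 3.067/108800 = 2.819×10^-5 yr⁻¹.
Solving dM/dt = F₁ − kM with M(0) = M₀ gives M(t) = F₁/k + (M₀ − F₁/k)·e^(−kt).
F₁/k = 4.756/2.819×10^-5 = 168720 Tg P; kt = 2.819×10^-5 × 65400 = 1.844, e^(−kt) = 0.1582.
M(65400) = 168720 + (108800 − 168720) × 0.1582 = 168720 − 9482 = 159230 Tg P.

159000 Tg P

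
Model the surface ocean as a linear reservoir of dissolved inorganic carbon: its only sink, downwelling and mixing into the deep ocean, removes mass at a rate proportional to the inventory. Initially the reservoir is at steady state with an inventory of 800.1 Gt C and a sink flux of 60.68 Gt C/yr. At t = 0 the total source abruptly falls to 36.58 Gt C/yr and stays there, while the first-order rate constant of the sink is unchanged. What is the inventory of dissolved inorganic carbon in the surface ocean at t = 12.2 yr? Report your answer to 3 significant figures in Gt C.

608 Gt C

Residence time τ = M₀/F₀ = 13.19 yr. The eventual steady state is M_∞ = M₀·(F₁/F₀) = 800.1 × 36.58/60.68 = 482.33 Gt C.
The anomaly ΔM(t) = M(t) − M_∞ decays as ΔM₀·e^(−t/τ) with ΔM₀ = 800.1 − 482.33 = 317.8 Gt C.
At t = 12.2 yr, e^(−t/τ) = e^(−0.9253) = 0.3964, so ΔM = 126.0 Gt C and M = 482.33 + 126.0 = 608.30 Gt C.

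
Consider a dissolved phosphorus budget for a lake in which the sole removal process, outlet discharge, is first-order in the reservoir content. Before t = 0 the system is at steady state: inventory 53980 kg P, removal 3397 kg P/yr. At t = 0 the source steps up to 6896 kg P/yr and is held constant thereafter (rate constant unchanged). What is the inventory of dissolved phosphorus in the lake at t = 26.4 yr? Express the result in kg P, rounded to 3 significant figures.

99000 kg P

τ = M₀/F₀ = 53980/3397 = 15.89 yr; rate constant k = 1/τ.
New steady state M_∞ = F₁/k = F₁·τ = 6896 × 15.89 = 109580 kg P.
M(t) = M_∞ + (M₀ − M_∞)·e^(−t/τ); t/τ = 26.4/15.89 = 1.661, so e^(−t/τ) = 0.1899.
M(t) = 109580 − 55600 × 0.1899 = 99023 kg P.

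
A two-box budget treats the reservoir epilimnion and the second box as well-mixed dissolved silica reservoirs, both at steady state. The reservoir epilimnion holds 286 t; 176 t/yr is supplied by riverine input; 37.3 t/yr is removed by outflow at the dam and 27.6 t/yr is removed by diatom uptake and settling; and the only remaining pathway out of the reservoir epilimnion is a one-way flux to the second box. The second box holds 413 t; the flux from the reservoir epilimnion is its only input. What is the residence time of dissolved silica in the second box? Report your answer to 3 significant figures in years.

3.72 yr

Balance the reservoir epilimnion: ΣF_in = 176.00 t/yr.
Flux to the second box = ΣF_in − (37.3 + 27.6) = 111.10 t/yr.
At steady state the output of the second box equals its input, 111.10 t/yr.
τ = M / F = 413 / 111.10 = 3.717 yr.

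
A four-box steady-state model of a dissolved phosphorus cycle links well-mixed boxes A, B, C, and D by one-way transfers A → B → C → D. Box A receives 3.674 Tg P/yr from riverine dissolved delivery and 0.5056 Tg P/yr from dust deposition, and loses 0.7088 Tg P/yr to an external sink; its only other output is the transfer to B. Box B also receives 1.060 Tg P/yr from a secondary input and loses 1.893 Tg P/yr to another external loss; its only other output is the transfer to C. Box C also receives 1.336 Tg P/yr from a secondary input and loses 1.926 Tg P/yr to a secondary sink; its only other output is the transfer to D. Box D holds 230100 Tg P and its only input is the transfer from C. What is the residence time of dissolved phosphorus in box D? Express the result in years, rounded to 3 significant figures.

Box A: F(A→B) = (3.674 + 0.5056) − 0.7088 = 3.4708 Tg P/yr.
Box B: F(B→C) = (3.4708 + 1.060) − 1.893 = 2.6378 Tg P/yr.
Box C: F(C→D) = (2.6378 + 1.336) − 1.926 = 2.0478 Tg P/yr.
Box D throughput = its input = 2.0478 Tg P/yr; τ = 230100 / 2.0478 = 112400 yr.

112000 yr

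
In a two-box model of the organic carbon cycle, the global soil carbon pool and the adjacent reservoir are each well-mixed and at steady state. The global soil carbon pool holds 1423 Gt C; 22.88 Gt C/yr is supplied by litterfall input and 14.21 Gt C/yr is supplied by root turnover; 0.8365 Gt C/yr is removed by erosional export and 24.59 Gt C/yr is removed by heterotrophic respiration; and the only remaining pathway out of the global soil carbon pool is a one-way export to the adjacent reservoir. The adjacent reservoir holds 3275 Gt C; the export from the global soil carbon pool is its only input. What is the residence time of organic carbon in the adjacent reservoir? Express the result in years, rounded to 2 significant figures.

280 yr

Balance the global soil carbon pool: ΣF_in = 22.88 + 14.21 = 37.090 Gt C/yr.
Export to the adjacent reservoir = ΣF_in − (0.8365 + 24.59) = 11.664 Gt C/yr.
At steady state the output of the adjacent reservoir equals its input, 11.664 Gt C/yr.
τ = M / F = 3275 / 11.664 = 280.8 yr.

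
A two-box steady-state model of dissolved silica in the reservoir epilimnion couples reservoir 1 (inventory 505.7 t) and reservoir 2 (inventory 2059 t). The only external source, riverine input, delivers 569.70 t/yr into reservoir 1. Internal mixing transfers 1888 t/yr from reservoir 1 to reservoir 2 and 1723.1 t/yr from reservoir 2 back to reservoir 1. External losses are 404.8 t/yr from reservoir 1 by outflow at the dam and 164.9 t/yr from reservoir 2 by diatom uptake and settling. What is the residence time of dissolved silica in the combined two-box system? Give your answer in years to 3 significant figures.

Residence time in the combined system uses the total inventory and the total *external* removal — internal exchanges between the two boxes cancel.
M_total = 505.7 + 2059 = 2564.7 t.
ΣF_external_out = 404.8 + 164.9 = 569.70 t/yr.
τ = M_total / ΣF_ext = 2564.7 / 569.70 = 4.502 yr.

4.50 yr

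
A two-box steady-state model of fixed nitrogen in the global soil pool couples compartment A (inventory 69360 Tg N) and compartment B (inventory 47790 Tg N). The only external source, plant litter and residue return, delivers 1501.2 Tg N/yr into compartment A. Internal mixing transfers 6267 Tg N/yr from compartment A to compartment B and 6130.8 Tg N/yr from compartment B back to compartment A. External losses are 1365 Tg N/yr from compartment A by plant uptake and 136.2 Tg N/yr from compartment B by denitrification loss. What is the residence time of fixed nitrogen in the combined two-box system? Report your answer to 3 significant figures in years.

Residence time in the combined system uses the total inventory and the total *external* removal — internal exchanges between the two boxes cancel.
M_total = 69360 + 47790 = 117150 Tg N.
ΣF_external_out = 1365 + 136.2 = 1501.2 Tg N/yr.
τ = M_total / ΣF_ext = 117150 / 1501.2 = 78.04 yr.

78.0 yr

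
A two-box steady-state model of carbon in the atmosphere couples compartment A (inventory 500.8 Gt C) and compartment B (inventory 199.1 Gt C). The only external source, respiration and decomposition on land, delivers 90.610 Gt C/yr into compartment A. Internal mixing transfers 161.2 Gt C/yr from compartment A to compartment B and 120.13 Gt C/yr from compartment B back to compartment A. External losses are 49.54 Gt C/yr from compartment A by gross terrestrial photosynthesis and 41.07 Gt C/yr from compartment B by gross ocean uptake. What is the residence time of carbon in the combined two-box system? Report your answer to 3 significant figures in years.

7.72 yr

For the system as a whole, the A↔B exchange is internal and contributes nothing to the throughput; only the external sinks remove mass.
M_total = 500.8 + 199.1 = 699.90 Gt C.
ΣF_external_out = 49.54 + 41.07 = 90.610 Gt C/yr.
τ = M_total / ΣF_ext = 699.90 / 90.610 = 7.724 yr.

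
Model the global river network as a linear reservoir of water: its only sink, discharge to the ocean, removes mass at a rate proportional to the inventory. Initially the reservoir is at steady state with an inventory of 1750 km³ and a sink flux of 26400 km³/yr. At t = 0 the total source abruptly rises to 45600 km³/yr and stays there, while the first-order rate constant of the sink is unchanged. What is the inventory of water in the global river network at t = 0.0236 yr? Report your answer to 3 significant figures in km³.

τ = M₀/F₀ = 1750/26400 = 0.06629 yr; rate constant k = 1/τ.
New steady state M_∞ = F₁/k = F₁·τ = 45600 × 0.06629 = 3022.7 km³.
M(t) = M_∞ + (M₀ − M_∞)·e^(−t/τ); t/τ = 0.0236/0.06629 = 0.3560, so e^(−t/τ) = 0.7005.
M(t) = 3022.7 − 1273 × 0.7005 = 2131.2 km³.

2130 km³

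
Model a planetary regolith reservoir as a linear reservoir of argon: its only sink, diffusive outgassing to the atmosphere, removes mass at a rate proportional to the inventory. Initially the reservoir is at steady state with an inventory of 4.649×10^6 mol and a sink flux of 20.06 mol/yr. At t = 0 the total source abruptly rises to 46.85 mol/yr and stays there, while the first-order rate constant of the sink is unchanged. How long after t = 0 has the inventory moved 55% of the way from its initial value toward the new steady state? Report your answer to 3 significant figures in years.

τ = M₀/F₀ = 4.649×10^6/20.06 = 231800 yr.
The remaining gap fraction is e^(−t/τ); 55% covered ⇒ e^(−t/τ) = 0.450.
t = −τ ln(0.450) = 231800 × 0.7985 = 185100 yr.

185000 yr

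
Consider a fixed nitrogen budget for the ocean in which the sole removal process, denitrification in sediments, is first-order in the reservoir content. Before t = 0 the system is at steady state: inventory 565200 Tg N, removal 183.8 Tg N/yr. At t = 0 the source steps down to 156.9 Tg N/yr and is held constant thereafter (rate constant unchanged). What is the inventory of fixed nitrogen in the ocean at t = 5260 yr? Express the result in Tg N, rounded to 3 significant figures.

497000 Tg N

τ = M₀/F₀ = 565200/183.8 = 3075 yr; rate constant k = 1/τ.
New steady state M_∞ = F₁/k = F₁·τ = 156.9 × 3075 = 482480 Tg N.
M(t) = M_∞ + (M₀ − M_∞)·e^(−t/τ); t/τ = 5260/3075 = 1.711, so e^(−t/τ) = 0.1808.
M(t) = 482480 + 82720 × 0.1808 = 497430 Tg N.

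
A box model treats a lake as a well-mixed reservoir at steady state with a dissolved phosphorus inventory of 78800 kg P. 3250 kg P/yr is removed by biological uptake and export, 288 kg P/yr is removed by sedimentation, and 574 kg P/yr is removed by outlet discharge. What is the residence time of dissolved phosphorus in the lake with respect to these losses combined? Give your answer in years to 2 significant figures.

19 yr

Total removal = 3250 + 288.0 + 574.0 = 4112.0 kg P/yr.
τ = M / ΣF_out = 78800 / 4112.0 = 19.16 yr.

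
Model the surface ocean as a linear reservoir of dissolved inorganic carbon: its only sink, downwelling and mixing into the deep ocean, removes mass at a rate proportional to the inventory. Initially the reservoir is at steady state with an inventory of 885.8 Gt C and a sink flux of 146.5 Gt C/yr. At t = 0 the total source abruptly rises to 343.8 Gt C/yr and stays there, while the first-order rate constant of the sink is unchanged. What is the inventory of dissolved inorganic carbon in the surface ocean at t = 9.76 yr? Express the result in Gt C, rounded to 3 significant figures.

1840 Gt C

τ = M₀/F₀ = 885.8/146.5 = 6.046 yr; rate constant k = 1/τ.
New steady state M_∞ = F₁/k = F₁·τ = 343.8 × 6.046 = 2078.8 Gt C.
M(t) = M_∞ + (M₀ − M_∞)·e^(−t/τ); t/τ = 9.76/6.046 = 1.614, so e^(−t/τ) = 0.1991.
M(t) = 2078.8 − 1193 × 0.1991 = 1841.3 Gt C.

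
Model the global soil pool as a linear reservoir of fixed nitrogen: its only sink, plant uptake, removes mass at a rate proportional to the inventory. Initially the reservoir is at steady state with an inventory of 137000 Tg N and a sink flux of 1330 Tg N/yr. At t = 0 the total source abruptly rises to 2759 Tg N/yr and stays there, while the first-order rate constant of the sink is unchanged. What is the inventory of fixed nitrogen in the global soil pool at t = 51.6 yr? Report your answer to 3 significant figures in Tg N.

Residence time τ = M₀/F₀ = 103.0 yr. The eventual steady state is M_∞ = M₀·(F₁/F₀) = 137000 × 2759/1330 = 284200 Tg N.
The anomaly ΔM(t) = M(t) − M_∞ decays as ΔM₀·e^(−t/τ) with ΔM₀ = 137000 − 284200 = −147200 Tg N.
At t = 51.6 yr, e^(−t/τ) = e^(−0.5009) = 0.6060, so ΔM = −89200 Tg N and M = 284200 − 89200 = 195000 Tg N.

195000 Tg N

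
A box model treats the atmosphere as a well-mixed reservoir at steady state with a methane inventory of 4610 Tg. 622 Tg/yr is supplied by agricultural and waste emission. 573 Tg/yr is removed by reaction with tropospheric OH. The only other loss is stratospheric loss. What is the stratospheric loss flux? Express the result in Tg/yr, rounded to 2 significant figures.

At steady state ΣF_in = ΣF_out.
ΣF_in = 622.00 Tg/yr.
Stratospheric loss flux = ΣF_in − (573) = 622.00 − 573.0 = 49.00 Tg/yr.

49 Tg/yr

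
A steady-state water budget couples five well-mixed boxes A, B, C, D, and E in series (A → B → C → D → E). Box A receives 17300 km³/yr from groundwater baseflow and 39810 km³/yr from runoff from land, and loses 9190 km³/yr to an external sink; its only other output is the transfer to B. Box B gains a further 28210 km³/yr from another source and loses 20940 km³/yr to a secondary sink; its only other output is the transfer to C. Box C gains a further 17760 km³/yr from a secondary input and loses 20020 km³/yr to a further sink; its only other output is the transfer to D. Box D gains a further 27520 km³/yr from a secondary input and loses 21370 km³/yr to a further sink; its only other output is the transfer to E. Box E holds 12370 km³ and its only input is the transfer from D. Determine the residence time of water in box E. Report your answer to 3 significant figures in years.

Box A: F(A→B) = (17300 + 39810) − 9190 = 47920 km³/yr.
Box B: F(B→C) = (47920 + 28210) − 20940 = 55190 km³/yr.
Box C: F(C→D) = (55190 + 17760) − 20020 = 52930 km³/yr.
Box D: F(D→E) = (52930 + 27520) − 21370 = 59080 km³/yr.
Box E throughput = its input = 59080 km³/yr; τ = 12370 / 59080 = 0.2094 yr.

0.209 yr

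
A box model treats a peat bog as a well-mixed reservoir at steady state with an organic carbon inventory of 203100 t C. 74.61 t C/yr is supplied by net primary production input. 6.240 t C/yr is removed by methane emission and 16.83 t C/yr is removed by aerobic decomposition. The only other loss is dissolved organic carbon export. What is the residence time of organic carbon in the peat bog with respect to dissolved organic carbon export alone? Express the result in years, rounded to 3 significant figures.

3940 yr

At steady state ΣF_in = ΣF_out.
ΣF_in = 74.610 t C/yr.
Dissolved organic carbon export flux = ΣF_in − (6.240 + 16.83) = 74.610 − 23.07 = 51.54 t C/yr.
τ = M / F = 203100 / 51.54 = 3941 yr.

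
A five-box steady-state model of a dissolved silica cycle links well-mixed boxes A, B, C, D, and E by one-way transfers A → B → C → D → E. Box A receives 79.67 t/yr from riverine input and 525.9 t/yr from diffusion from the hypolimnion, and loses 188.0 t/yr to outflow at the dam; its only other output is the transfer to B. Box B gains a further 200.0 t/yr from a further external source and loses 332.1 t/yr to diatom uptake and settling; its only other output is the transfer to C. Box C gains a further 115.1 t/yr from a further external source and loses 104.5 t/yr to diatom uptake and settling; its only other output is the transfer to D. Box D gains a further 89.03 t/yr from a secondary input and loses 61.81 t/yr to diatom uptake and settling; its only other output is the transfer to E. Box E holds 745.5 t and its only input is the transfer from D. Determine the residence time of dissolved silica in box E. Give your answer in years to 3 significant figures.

2.31 yr

Box A: F(A→B) = (79.67 + 525.9) − 188.0 = 417.57 t/yr.
Box B: F(B→C) = (417.57 + 200.0) − 332.1 = 285.47 t/yr.
Box C: F(C→D) = (285.47 + 115.1) − 104.5 = 296.07 t/yr.
Box D: F(D→E) = (296.07 + 89.03) − 61.81 = 323.29 t/yr.
Box E throughput = its input = 323.29 t/yr; τ = 745.5 / 323.29 = 2.306 yr.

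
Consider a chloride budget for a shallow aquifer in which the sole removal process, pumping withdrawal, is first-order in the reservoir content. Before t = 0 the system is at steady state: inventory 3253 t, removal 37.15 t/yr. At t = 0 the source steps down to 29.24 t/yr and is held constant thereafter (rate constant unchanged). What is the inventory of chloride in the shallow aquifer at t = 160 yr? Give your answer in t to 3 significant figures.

2670 t

τ = M₀/F₀ = 3253/37.15 = 87.56 yr; rate constant k = 1/τ.
New steady state M_∞ = F₁/k = F₁·τ = 29.24 × 87.56 = 2560.4 t.
M(t) = M_∞ + (M₀ − M_∞)·e^(−t/τ); t/τ = 160/87.56 = 1.827, so e^(−t/τ) = 0.1609.
M(t) = 2560.4 + 692.6 × 0.1609 = 2671.8 t.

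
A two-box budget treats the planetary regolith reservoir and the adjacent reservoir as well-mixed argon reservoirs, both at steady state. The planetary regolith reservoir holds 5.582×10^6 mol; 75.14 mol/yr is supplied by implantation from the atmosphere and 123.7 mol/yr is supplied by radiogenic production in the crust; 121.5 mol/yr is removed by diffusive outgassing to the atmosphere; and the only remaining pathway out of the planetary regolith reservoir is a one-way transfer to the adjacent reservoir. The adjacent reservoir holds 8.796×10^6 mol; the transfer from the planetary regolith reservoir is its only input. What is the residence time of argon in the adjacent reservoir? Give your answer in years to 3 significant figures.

Balance the planetary regolith reservoir: ΣF_in = 75.14 + 123.7 = 198.84 mol/yr.
Transfer to the adjacent reservoir = ΣF_in − (121.5) = 77.340 mol/yr.
At steady state the output of the adjacent reservoir equals its input, 77.340 mol/yr.
τ = M / F = 8.796×10^6 / 77.340 = 113700 yr.

114000 yr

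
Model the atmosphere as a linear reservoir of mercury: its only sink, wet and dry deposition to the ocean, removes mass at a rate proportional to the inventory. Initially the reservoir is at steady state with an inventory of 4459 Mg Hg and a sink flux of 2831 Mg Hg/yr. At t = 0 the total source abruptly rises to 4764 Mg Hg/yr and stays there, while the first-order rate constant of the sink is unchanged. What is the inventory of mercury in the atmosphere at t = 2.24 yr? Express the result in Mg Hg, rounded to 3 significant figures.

τ = M₀/F₀ = 4459/2831 = 1.575 yr; rate constant k = 1/τ.
New steady state M_∞ = F₁/k = F₁·τ = 4764 × 1.575 = 7503.6 Mg Hg.
M(t) = M_∞ + (M₀ − M_∞)·e^(−t/τ); t/τ = 2.24/1.575 = 1.422, so e^(−t/τ) = 0.2412.
M(t) = 7503.6 − 3045 × 0.2412 = 6769.3 Mg Hg.

6770 Mg Hg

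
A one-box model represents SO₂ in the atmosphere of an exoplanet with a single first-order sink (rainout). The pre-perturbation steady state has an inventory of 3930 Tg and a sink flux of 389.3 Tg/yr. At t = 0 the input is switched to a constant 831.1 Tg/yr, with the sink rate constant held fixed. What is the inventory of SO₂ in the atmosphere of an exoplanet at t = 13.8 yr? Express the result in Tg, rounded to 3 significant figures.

Residence time τ = M₀/F₀ = 10.10 yr. The eventual steady state is M_∞ = M₀·(F₁/F₀) = 3930 × 831.1/389.3 = 8390.0 Tg.
The anomaly ΔM(t) = M(t) − M_∞ decays as ΔM₀·e^(−t/τ) with ΔM₀ = 3930 − 8390.0 = −4460 Tg.
At t = 13.8 yr, e^(−t/τ) = e^(−1.367) = 0.2549, so ΔM = −1137 Tg and M = 8390.0 − 1137 = 7253.3 Tg.

7250 Tg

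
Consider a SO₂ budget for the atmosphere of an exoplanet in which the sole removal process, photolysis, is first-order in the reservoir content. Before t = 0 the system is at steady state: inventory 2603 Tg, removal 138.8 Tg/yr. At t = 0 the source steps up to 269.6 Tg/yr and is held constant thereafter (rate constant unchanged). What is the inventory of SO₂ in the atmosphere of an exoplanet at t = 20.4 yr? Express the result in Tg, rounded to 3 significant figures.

τ = M₀/F₀ = 2603/138.8 = 18.75 yr; rate constant k = 1/τ.
New steady state M_∞ = F₁/k = F₁·τ = 269.6 × 18.75 = 5056.0 Tg.
M(t) = M_∞ + (M₀ − M_∞)·e^(−t/τ); t/τ = 20.4/18.75 = 1.088, so e^(−t/τ) = 0.3370.
M(t) = 5056.0 − 2453 × 0.3370 = 4229.4 Tg.

4230 Tg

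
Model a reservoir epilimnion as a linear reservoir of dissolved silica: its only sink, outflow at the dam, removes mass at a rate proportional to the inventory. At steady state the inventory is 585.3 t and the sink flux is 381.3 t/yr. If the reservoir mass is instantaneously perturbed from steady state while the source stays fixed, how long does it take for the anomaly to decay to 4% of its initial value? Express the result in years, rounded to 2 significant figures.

4.9 yr

For a linear reservoir the anomaly decays as exp(−t/τ) with τ = M/F = 585.3/381.3 = 1.535 yr.
exp(−t/τ) = 0.04 ⇒ t = −τ ln(0.04) = 1.535 × 3.219 = 4.941 yr.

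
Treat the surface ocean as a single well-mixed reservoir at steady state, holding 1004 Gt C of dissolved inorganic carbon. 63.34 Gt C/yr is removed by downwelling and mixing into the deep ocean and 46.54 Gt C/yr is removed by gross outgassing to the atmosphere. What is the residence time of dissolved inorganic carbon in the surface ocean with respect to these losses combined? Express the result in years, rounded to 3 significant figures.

Total removal = 63.34 + 46.54 = 109.88 Gt C/yr.
τ = M / ΣF_out = 1004 / 109.88 = 9.137 yr.

9.14 yr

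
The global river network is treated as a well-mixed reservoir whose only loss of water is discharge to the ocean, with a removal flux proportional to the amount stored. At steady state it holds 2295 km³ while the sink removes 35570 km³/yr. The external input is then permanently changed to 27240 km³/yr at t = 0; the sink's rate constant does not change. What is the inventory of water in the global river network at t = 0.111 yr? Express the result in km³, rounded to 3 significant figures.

τ = M₀/F₀ = 2295/35570 = 0.06452 yr; rate constant k = 1/τ.
New steady state M_∞ = F₁/k = F₁·τ = 27240 × 0.06452 = 1757.5 km³.
M(t) = M_∞ + (M₀ − M_∞)·e^(−t/τ); t/τ = 0.111/0.06452 = 1.720, so e^(−t/τ) = 0.1790.
M(t) = 1757.5 + 537.5 × 0.1790 = 1853.7 km³.

1850 km³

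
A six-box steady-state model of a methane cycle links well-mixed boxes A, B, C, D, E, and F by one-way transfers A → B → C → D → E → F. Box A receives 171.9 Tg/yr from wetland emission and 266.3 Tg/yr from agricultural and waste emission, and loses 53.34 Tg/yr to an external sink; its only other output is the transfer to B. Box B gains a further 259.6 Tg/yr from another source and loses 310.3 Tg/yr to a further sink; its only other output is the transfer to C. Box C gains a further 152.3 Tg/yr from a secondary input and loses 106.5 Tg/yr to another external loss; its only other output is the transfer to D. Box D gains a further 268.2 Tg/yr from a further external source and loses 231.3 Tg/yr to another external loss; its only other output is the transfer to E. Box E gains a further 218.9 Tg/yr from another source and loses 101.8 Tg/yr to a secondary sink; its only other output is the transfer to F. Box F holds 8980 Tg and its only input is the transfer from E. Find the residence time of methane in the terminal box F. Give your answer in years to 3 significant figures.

16.8 yr

Box A: F(A→B) = (171.9 + 266.3) − 53.34 = 384.86 Tg/yr.
Box B: F(B→C) = (384.86 + 259.6) − 310.3 = 334.16 Tg/yr.
Box C: F(C→D) = (334.16 + 152.3) − 106.5 = 379.96 Tg/yr.
Box D: F(D→E) = (379.96 + 268.2) − 231.3 = 416.86 Tg/yr.
Box E: F(E→F) = (416.86 + 218.9) − 101.8 = 533.96 Tg/yr.
Box F throughput = its input = 533.96 Tg/yr; τ = 8980 / 533.96 = 16.82 yr.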